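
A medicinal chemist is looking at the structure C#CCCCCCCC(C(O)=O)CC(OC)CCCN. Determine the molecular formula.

Walk through each heavy atom and fill implicit hydrogens from standard valence (C 4, N 3, O 2, S 2, halogen 1):
  atom 1: C, bond orders sum to 3 (valence 4) → 1 H
  atom 2: C, bond orders sum to 4 (valence 4) → 0 H
  atom 3: C, bond orders sum to 2 (valence 4) → 2 H
  atom 4: C, bond orders sum to 2 (valence 4) → 2 H
  atom 5: C, bond orders sum to 2 (valence 4) → 2 H
  atom 6: C, bond orders sum to 2 (valence 4) → 2 H
  atom 7: C, bond orders sum to 2 (valence 4) → 2 H
  atom 8: C, bond orders sum to 2 (valence 4) → 2 H
  atom 9: C, bond orders sum to 3 (valence 4) → 1 H
  atom 10: C, bond orders sum to 4 (valence 4) → 0 H
  atom 11: O, bond orders sum to 1 (valence 2) → 1 H
  atom 12: O, bond orders sum to 2 (valence 2) → 0 H
  atom 13: C, bond orders sum to 2 (valence 4) → 2 H
  atom 14: C, bond orders sum to 3 (valence 4) → 1 H
  atom 15: O, bond orders sum to 2 (valence 2) → 0 H
  atom 16: C, bond orders sum to 1 (valence 4) → 3 H
  atom 17: C, bond orders sum to 2 (valence 4) → 2 H
  atom 18: C, bond orders sum to 2 (valence 4) → 2 H
  atom 19: C, bond orders sum to 2 (valence 4) → 2 H
  atom 20: N, bond orders sum to 1 (valence 3) → 2 H
Totals → C:16, H:29, N:1, O:3.
In Hill order: C16H29NO3.

C16H29NO3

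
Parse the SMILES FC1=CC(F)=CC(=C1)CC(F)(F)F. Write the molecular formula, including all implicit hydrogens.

Walk through each heavy atom and fill implicit hydrogens from standard valence (C 4, N 3, O 2, S 2, halogen 1):
  atom 1: F (halogen, monovalent) → 0 H
  atom 2: C, bond orders sum to 4 (valence 4) → 0 H
  atom 3: C, bond orders sum to 3 (valence 4) → 1 H
  atom 4: C, bond orders sum to 4 (valence 4) → 0 H
  atom 5: F (halogen, monovalent) → 0 H
  atom 6: C, bond orders sum to 3 (valence 4) → 1 H
  atom 7: C, bond orders sum to 4 (valence 4) → 0 H
  atom 8: C, bond orders sum to 3 (valence 4) → 1 H
  atom 9: C, bond orders sum to 2 (valence 4) → 2 H
  atom 10: C, bond orders sum to 4 (valence 4) → 0 H
  atom 11: F (halogen, monovalent) → 0 H
  atom 12: F (halogen, monovalent) → 0 H
  atom 13: F (halogen, monovalent) → 0 H
Totals → C:8, H:5, F:5.
In Hill order: C8H5F5.

C8H5F5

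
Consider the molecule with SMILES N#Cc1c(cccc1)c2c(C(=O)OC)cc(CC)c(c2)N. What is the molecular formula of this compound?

Walk through each heavy atom and fill implicit hydrogens from standard valence (C 4, N 3, O 2, S 2, halogen 1); for lowercase aromatic atoms, an aromatic c carries 1 H when it has two neighbours and 0 H with three, and aromatic n carries 0 H:
  atom 1: N, bond orders sum to 3 (valence 3) → 0 H
  atom 2: C, bond orders sum to 4 (valence 4) → 0 H
  atom 3: aromatic c, 3 neighbours → 0 H
  atom 4: aromatic c, 3 neighbours → 0 H
  atom 5: aromatic c, 2 neighbours → 1 H
  atom 6: aromatic c, 2 neighbours → 1 H
  atom 7: aromatic c, 2 neighbours → 1 H
  atom 8: aromatic c, 2 neighbours → 1 H
  atom 9: aromatic c, 3 neighbours → 0 H
  atom 10: aromatic c, 3 neighbours → 0 H
  atom 11: C, bond orders sum to 4 (valence 4) → 0 H
  atom 12: O, bond orders sum to 2 (valence 2) → 0 H
  atom 13: O, bond orders sum to 2 (valence 2) → 0 H
  atom 14: C, bond orders sum to 1 (valence 4) → 3 H
  atom 15: aromatic c, 2 neighbours → 1 H
  atom 16: aromatic c, 3 neighbours → 0 H
  atom 17: C, bond orders sum to 2 (valence 4) → 2 H
  atom 18: C, bond orders sum to 1 (valence 4) → 3 H
  atom 19: aromatic c, 3 neighbours → 0 H
  atom 20: aromatic c, 2 neighbours → 1 H
  atom 21: N, bond orders sum to 1 (valence 3) → 2 H
Totals → C:17, H:16, N:2, O:2.

C17H16N2O2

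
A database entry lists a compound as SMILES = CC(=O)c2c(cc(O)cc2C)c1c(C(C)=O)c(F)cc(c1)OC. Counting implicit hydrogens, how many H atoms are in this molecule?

Walk through each heavy atom and fill implicit hydrogens from standard valence (C 4, N 3, O 2, S 2, halogen 1); for lowercase aromatic atoms, an aromatic c carries 1 H when it has two neighbours and 0 H with three, and aromatic n carries 0 H:
  atom 1: C, bond orders sum to 1 (valence 4) → 3 H
  atom 2: C, bond orders sum to 4 (valence 4) → 0 H
  atom 3: O, bond orders sum to 2 (valence 2) → 0 H
  atom 4: aromatic c, 3 neighbours → 0 H
  atom 5: aromatic c, 3 neighbours → 0 H
  atom 6: aromatic c, 2 neighbours → 1 H
  atom 7: aromatic c, 3 neighbours → 0 H
  atom 8: O, bond orders sum to 1 (valence 2) → 1 H
  atom 9: aromatic c, 2 neighbours → 1 H
  atom 10: aromatic c, 3 neighbours → 0 H
  atom 11: C, bond orders sum to 1 (valence 4) → 3 H
  atom 12: aromatic c, 3 neighbours → 0 H
  atom 13: aromatic c, 3 neighbours → 0 H
  atom 14: C, bond orders sum to 4 (valence 4) → 0 H
  atom 15: C, bond orders sum to 1 (valence 4) → 3 H
  atom 16: O, bond orders sum to 2 (valence 2) → 0 H
  atom 17: aromatic c, 3 neighbours → 0 H
  atom 18: F (halogen, monovalent) → 0 H
  atom 19: aromatic c, 2 neighbours → 1 H
  atom 20: aromatic c, 3 neighbours → 0 H
  atom 21: aromatic c, 2 neighbours → 1 H
  atom 22: O, bond orders sum to 2 (valence 2) → 0 H
  atom 23: C, bond orders sum to 1 (valence 4) → 3 H
Total hydrogens: 17.

17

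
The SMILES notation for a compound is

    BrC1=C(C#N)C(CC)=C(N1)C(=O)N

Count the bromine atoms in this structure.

Scan the SMILES for Br atoms (remember two-letter symbols like Cl and Br are single atoms).
Bromine count: 1.

1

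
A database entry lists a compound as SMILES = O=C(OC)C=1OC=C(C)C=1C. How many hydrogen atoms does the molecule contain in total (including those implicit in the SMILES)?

10

Walk through each heavy atom and fill implicit hydrogens from standard valence (C 4, N 3, O 2, S 2, halogen 1):
  atom 1: O, bond orders sum to 2 (valence 2) → 0 H
  atom 2: C, bond orders sum to 4 (valence 4) → 0 H
  atom 3: O, bond orders sum to 2 (valence 2) → 0 H
  atom 4: C, bond orders sum to 1 (valence 4) → 3 H
  atom 5: C, bond orders sum to 4 (valence 4) → 0 H
  atom 6: O, bond orders sum to 2 (valence 2) → 0 H
  atom 7: C, bond orders sum to 3 (valence 4) → 1 H
  atom 8: C, bond orders sum to 4 (valence 4) → 0 H
  atom 9: C, bond orders sum to 1 (valence 4) → 3 H
  atom 10: C, bond orders sum to 4 (valence 4) → 0 H
  atom 11: C, bond orders sum to 1 (valence 4) → 3 H
Total hydrogens: 10.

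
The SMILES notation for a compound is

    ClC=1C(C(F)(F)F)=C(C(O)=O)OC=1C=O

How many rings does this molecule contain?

In SMILES, each pair of matching ring-closure digits denotes one ring-closing bond; the number of such bonds equals the number of independent rings.
Ring-closure bonds here: 1.

1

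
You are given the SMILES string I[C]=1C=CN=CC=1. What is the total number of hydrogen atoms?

Walk through each heavy atom and fill implicit hydrogens from standard valence (C 4, N 3, O 2, S 2, halogen 1):
  atom 1: I (halogen, monovalent) → 0 H
  atom 2: C with explicit H count 0
  atom 3: C, bond orders sum to 3 (valence 4) → 1 H
  atom 4: C, bond orders sum to 3 (valence 4) → 1 H
  atom 5: N, bond orders sum to 3 (valence 3) → 0 H
  atom 6: C, bond orders sum to 3 (valence 4) → 1 H
  atom 7: C, bond orders sum to 3 (valence 4) → 1 H
Total hydrogens: 4.

4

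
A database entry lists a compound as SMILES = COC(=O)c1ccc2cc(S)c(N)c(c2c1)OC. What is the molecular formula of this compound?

Walk through each heavy atom and fill implicit hydrogens from standard valence (C 4, N 3, O 2, S 2, halogen 1); for lowercase aromatic atoms, an aromatic c carries 1 H when it has two neighbours and 0 H with three, and aromatic n carries 0 H:
  atom 1: C, bond orders sum to 1 (valence 4) → 3 H
  atom 2: O, bond orders sum to 2 (valence 2) → 0 H
  atom 3: C, bond orders sum to 4 (valence 4) → 0 H
  atom 4: O, bond orders sum to 2 (valence 2) → 0 H
  atom 5: aromatic c, 3 neighbours → 0 H
  atom 6: aromatic c, 2 neighbours → 1 H
  atom 7: aromatic c, 2 neighbours → 1 H
  atom 8: aromatic c, 3 neighbours → 0 H
  atom 9: aromatic c, 2 neighbours → 1 H
  atom 10: aromatic c, 3 neighbours → 0 H
  atom 11: S, bond orders sum to 1 (valence 2) → 1 H
  atom 12: aromatic c, 3 neighbours → 0 H
  atom 13: N, bond orders sum to 1 (valence 3) → 2 H
  atom 14: aromatic c, 3 neighbours → 0 H
  atom 15: aromatic c, 3 neighbours → 0 H
  atom 16: aromatic c, 2 neighbours → 1 H
  atom 17: O, bond orders sum to 2 (valence 2) → 0 H
  atom 18: C, bond orders sum to 1 (valence 4) → 3 H
Totals → C:13, H:13, N:1, O:3, S:1.
In Hill order: C13H13NO3S.

C13H13NO3S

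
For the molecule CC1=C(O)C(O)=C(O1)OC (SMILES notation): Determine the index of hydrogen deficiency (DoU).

3

Molecular formula: C6H8O4.
DoU = (2C + 2 + N − H − X) / 2, where X is the halogen count and O/S are ignored.
    = (2·6 + 2 + 0 − 8 − 0) / 2 = 6 / 2 = 3.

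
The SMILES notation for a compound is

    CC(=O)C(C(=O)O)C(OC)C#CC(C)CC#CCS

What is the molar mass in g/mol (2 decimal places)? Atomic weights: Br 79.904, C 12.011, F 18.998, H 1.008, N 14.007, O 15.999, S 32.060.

282.35 g/mol

First, the molecular formula is C14H18O4S (counting implicit H from valence).
  C: 14 × 12.011 = 168.154
  H: 18 × 1.008 = 18.144
  O: 4 × 15.999 = 63.996
  S: 1 × 32.060 = 32.060
Sum: 14×12.011 + 18×1.008 + 4×15.999 + 1×32.060 = 282.354 → 282.35 g/mol.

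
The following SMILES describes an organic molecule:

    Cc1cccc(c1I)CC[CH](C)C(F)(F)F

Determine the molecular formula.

C12H14F3I

Walk through each heavy atom and fill implicit hydrogens from standard valence (C 4, N 3, O 2, S 2, halogen 1); for lowercase aromatic atoms, an aromatic c carries 1 H when it has two neighbours and 0 H with three, and aromatic n carries 0 H:
  atom 1: C, bond orders sum to 1 (valence 4) → 3 H
  atom 2: aromatic c, 3 neighbours → 0 H
  atom 3: aromatic c, 2 neighbours → 1 H
  atom 4: aromatic c, 2 neighbours → 1 H
  atom 5: aromatic c, 2 neighbours → 1 H
  atom 6: aromatic c, 3 neighbours → 0 H
  atom 7: aromatic c, 3 neighbours → 0 H
  atom 8: I (halogen, monovalent) → 0 H
  atom 9: C, bond orders sum to 2 (valence 4) → 2 H
  atom 10: C, bond orders sum to 2 (valence 4) → 2 H
  atom 11: C with explicit H count 1
  atom 12: C, bond orders sum to 1 (valence 4) → 3 H
  atom 13: C, bond orders sum to 4 (valence 4) → 0 H
  atom 14: F (halogen, monovalent) → 0 H
  atom 15: F (halogen, monovalent) → 0 H
  atom 16: F (halogen, monovalent) → 0 H
Totals → C:12, H:14, F:3, I:1.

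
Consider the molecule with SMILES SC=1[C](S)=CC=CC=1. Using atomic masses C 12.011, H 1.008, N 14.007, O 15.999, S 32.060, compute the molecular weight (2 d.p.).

142.23 g/mol

First, the molecular formula is C6H6S2 (counting implicit H from valence).
  C: 6 × 12.011 = 72.066
  H: 6 × 1.008 = 6.048
  S: 2 × 32.060 = 64.120
Sum: 6×12.011 + 6×1.008 + 2×32.060 = 142.234 → 142.23 g/mol.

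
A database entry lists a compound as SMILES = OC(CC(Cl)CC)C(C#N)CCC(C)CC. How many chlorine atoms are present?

Scan the SMILES for Cl atoms (remember two-letter symbols like Cl and Br are single atoms).
Chlorine count: 1.

1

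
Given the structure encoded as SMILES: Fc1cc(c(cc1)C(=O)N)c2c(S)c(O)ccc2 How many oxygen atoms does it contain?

Scan the SMILES for O atoms (remember two-letter symbols like Cl and Br are single atoms).
Oxygen count: 2.

2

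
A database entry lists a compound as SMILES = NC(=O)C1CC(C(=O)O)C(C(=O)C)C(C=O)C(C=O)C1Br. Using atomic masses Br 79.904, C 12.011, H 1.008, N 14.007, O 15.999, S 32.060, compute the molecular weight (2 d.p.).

362.18 g/mol

First, the molecular formula is C13H16BrNO6 (counting implicit H from valence).
  Br: 1 × 79.904 = 79.904
  C: 13 × 12.011 = 156.143
  H: 16 × 1.008 = 16.128
  N: 1 × 14.007 = 14.007
  O: 6 × 15.999 = 95.994
Sum: 1×79.904 + 13×12.011 + 16×1.008 + 1×14.007 + 6×15.999 = 362.176 → 362.18 g/mol.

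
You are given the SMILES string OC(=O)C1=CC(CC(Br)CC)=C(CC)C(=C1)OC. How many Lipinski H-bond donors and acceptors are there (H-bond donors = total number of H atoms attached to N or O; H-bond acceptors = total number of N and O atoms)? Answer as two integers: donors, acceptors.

Donors: find every N or O and count the H atoms it carries.
  atom 1 (O): bond orders sum to 1 → 1 H
  atom 3 (O): bond orders sum to 2 → 0 H
  atom 17 (O): bond orders sum to 2 → 0 H
Lipinski HBD = 1.
Acceptors: N atoms = 0, O atoms = 3 → HBA = 3.

1, 3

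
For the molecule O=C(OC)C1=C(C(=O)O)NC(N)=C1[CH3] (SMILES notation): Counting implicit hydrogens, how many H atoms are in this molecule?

Walk through each heavy atom and fill implicit hydrogens from standard valence (C 4, N 3, O 2, S 2, halogen 1):
  atom 1: O, bond orders sum to 2 (valence 2) → 0 H
  atom 2: C, bond orders sum to 4 (valence 4) → 0 H
  atom 3: O, bond orders sum to 2 (valence 2) → 0 H
  atom 4: C, bond orders sum to 1 (valence 4) → 3 H
  atom 5: C, bond orders sum to 4 (valence 4) → 0 H
  atom 6: C, bond orders sum to 4 (valence 4) → 0 H
  atom 7: C, bond orders sum to 4 (valence 4) → 0 H
  atom 8: O, bond orders sum to 2 (valence 2) → 0 H
  atom 9: O, bond orders sum to 1 (valence 2) → 1 H
  atom 10: N, bond orders sum to 2 (valence 3) → 1 H
  atom 11: C, bond orders sum to 4 (valence 4) → 0 H
  atom 12: N, bond orders sum to 1 (valence 3) → 2 H
  atom 13: C, bond orders sum to 4 (valence 4) → 0 H
  atom 14: C with explicit H count 3
Total hydrogens: 10.

10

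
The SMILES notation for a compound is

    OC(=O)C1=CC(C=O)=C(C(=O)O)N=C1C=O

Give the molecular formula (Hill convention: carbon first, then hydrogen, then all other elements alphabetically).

C9H5NO6

Walk through each heavy atom and fill implicit hydrogens from standard valence (C 4, N 3, O 2, S 2, halogen 1):
  atom 1: O, bond orders sum to 1 (valence 2) → 1 H
  atom 2: C, bond orders sum to 4 (valence 4) → 0 H
  atom 3: O, bond orders sum to 2 (valence 2) → 0 H
  atom 4: C, bond orders sum to 4 (valence 4) → 0 H
  atom 5: C, bond orders sum to 3 (valence 4) → 1 H
  atom 6: C, bond orders sum to 4 (valence 4) → 0 H
  atom 7: C, bond orders sum to 3 (valence 4) → 1 H
  atom 8: O, bond orders sum to 2 (valence 2) → 0 H
  atom 9: C, bond orders sum to 4 (valence 4) → 0 H
  atom 10: C, bond orders sum to 4 (valence 4) → 0 H
  atom 11: O, bond orders sum to 2 (valence 2) → 0 H
  atom 12: O, bond orders sum to 1 (valence 2) → 1 H
  atom 13: N, bond orders sum to 3 (valence 3) → 0 H
  atom 14: C, bond orders sum to 4 (valence 4) → 0 H
  atom 15: C, bond orders sum to 3 (valence 4) → 1 H
  atom 16: O, bond orders sum to 2 (valence 2) → 0 H
Totals → C:9, H:5, N:1, O:6.
In Hill order: C9H5NO6.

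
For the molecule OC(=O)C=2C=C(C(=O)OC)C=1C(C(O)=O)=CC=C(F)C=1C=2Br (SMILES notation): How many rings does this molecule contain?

2

In SMILES, each pair of matching ring-closure digits denotes one ring-closing bond; the number of such bonds equals the number of independent rings.
Ring-closure bonds here: 2.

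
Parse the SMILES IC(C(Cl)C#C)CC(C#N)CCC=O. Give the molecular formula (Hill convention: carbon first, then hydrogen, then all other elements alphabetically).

Walk through each heavy atom and fill implicit hydrogens from standard valence (C 4, N 3, O 2, S 2, halogen 1):
  atom 1: I (halogen, monovalent) → 0 H
  atom 2: C, bond orders sum to 3 (valence 4) → 1 H
  atom 3: C, bond orders sum to 3 (valence 4) → 1 H
  atom 4: Cl (halogen, monovalent) → 0 H
  atom 5: C, bond orders sum to 4 (valence 4) → 0 H
  atom 6: C, bond orders sum to 3 (valence 4) → 1 H
  atom 7: C, bond orders sum to 2 (valence 4) → 2 H
  atom 8: C, bond orders sum to 3 (valence 4) → 1 H
  atom 9: C, bond orders sum to 4 (valence 4) → 0 H
  atom 10: N, bond orders sum to 3 (valence 3) → 0 H
  atom 11: C, bond orders sum to 2 (valence 4) → 2 H
  atom 12: C, bond orders sum to 2 (valence 4) → 2 H
  atom 13: C, bond orders sum to 3 (valence 4) → 1 H
  atom 14: O, bond orders sum to 2 (valence 2) → 0 H
Totals → C:10, H:11, Cl:1, I:1, N:1, O:1.
In Hill order: C10H11ClINO.

C10H11ClINO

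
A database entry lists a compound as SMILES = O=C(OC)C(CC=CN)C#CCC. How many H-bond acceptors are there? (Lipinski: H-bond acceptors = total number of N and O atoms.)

N atoms: 1; O atoms: 2.
Lipinski HBA = 1 + 2 = 3.

3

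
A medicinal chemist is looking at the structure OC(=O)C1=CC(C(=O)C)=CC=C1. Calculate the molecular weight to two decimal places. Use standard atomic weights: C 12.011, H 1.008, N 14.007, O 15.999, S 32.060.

First, the molecular formula is C9H8O3 (counting implicit H from valence).
  C: 9 × 12.011 = 108.099
  H: 8 × 1.008 = 8.064
  O: 3 × 15.999 = 47.997
Sum: 9×12.011 + 8×1.008 + 3×15.999 = 164.160 → 164.16 g/mol.

164.16 g/mol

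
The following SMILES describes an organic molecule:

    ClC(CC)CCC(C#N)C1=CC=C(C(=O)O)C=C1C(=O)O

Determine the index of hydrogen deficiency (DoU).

8

Molecular formula: C15H16ClNO4.
DoU = (2C + 2 + N − H − X) / 2, where X is the halogen count and O/S are ignored.
    = (2·15 + 2 + 1 − 16 − 1) / 2 = 16 / 2 = 8.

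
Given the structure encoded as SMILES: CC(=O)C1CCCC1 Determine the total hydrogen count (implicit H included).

12

Walk through each heavy atom and fill implicit hydrogens from standard valence (C 4, N 3, O 2, S 2, halogen 1):
  atom 1: C, bond orders sum to 1 (valence 4) → 3 H
  atom 2: C, bond orders sum to 4 (valence 4) → 0 H
  atom 3: O, bond orders sum to 2 (valence 2) → 0 H
  atom 4: C, bond orders sum to 3 (valence 4) → 1 H
  atom 5: C, bond orders sum to 2 (valence 4) → 2 H
  atom 6: C, bond orders sum to 2 (valence 4) → 2 H
  atom 7: C, bond orders sum to 2 (valence 4) → 2 H
  atom 8: C, bond orders sum to 2 (valence 4) → 2 H
Total hydrogens: 12.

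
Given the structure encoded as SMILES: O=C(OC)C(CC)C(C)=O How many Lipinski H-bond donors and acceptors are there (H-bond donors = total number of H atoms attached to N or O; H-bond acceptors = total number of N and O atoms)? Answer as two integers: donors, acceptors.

Donors: find every N or O and count the H atoms it carries.
  atom 1 (O): bond orders sum to 2 → 0 H
  atom 3 (O): bond orders sum to 2 → 0 H
  atom 10 (O): bond orders sum to 2 → 0 H
Lipinski HBD = 0.
Acceptors: N atoms = 0, O atoms = 3 → HBA = 3.

0, 3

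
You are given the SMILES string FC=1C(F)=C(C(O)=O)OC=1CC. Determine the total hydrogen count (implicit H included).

Walk through each heavy atom and fill implicit hydrogens from standard valence (C 4, N 3, O 2, S 2, halogen 1):
  atom 1: F (halogen, monovalent) → 0 H
  atom 2: C, bond orders sum to 4 (valence 4) → 0 H
  atom 3: C, bond orders sum to 4 (valence 4) → 0 H
  atom 4: F (halogen, monovalent) → 0 H
  atom 5: C, bond orders sum to 4 (valence 4) → 0 H
  atom 6: C, bond orders sum to 4 (valence 4) → 0 H
  atom 7: O, bond orders sum to 1 (valence 2) → 1 H
  atom 8: O, bond orders sum to 2 (valence 2) → 0 H
  atom 9: O, bond orders sum to 2 (valence 2) → 0 H
  atom 10: C, bond orders sum to 4 (valence 4) → 0 H
  atom 11: C, bond orders sum to 2 (valence 4) → 2 H
  atom 12: C, bond orders sum to 1 (valence 4) → 3 H
Total hydrogens: 6.

6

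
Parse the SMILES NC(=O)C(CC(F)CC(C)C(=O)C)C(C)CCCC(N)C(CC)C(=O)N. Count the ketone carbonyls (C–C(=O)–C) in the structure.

1

The ketone motif appears at heavy-atom position 11 in the SMILES.
Other groups present: 2 amide, 1 primary amine.
Ketone count: 1.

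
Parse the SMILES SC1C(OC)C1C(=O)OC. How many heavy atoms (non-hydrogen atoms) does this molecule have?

Every atom symbol written in the SMILES (organic subset) is one heavy atom; implicit H are not written.
Heavy atoms by element → C:6, O:3, S:1.
Total: 10.

10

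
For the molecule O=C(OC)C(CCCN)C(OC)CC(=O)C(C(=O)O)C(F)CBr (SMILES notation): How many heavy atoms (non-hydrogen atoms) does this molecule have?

23

Every atom symbol written in the SMILES (organic subset) is one heavy atom; implicit H are not written.
Heavy atoms by element → Br:1, C:14, F:1, N:1, O:6.
Total: 23.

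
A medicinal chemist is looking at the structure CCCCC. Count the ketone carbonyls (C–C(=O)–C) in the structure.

0

Scan the SMILES for the ketone motif — none present.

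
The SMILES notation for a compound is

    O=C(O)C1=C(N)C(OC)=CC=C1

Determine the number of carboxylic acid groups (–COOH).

1

The carboxylic acid motif appears at heavy-atom position 2 in the SMILES.
Other groups present: 1 ether, 1 primary amine.
Carboxylic acid count: 1.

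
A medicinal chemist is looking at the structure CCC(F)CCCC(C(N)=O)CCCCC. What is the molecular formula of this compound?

C13H26FNO

Walk through each heavy atom and fill implicit hydrogens from standard valence (C 4, N 3, O 2, S 2, halogen 1):
  atom 1: C, bond orders sum to 1 (valence 4) → 3 H
  atom 2: C, bond orders sum to 2 (valence 4) → 2 H
  atom 3: C, bond orders sum to 3 (valence 4) → 1 H
  atom 4: F (halogen, monovalent) → 0 H
  atom 5: C, bond orders sum to 2 (valence 4) → 2 H
  atom 6: C, bond orders sum to 2 (valence 4) → 2 H
  atom 7: C, bond orders sum to 2 (valence 4) → 2 H
  atom 8: C, bond orders sum to 3 (valence 4) → 1 H
  atom 9: C, bond orders sum to 4 (valence 4) → 0 H
  atom 10: N, bond orders sum to 1 (valence 3) → 2 H
  atom 11: O, bond orders sum to 2 (valence 2) → 0 H
  atom 12: C, bond orders sum to 2 (valence 4) → 2 H
  atom 13: C, bond orders sum to 2 (valence 4) → 2 H
  atom 14: C, bond orders sum to 2 (valence 4) → 2 H
  atom 15: C, bond orders sum to 2 (valence 4) → 2 H
  atom 16: C, bond orders sum to 1 (valence 4) → 3 H
Totals → C:13, H:26, F:1, N:1, O:1.
In Hill order: C13H26FNO.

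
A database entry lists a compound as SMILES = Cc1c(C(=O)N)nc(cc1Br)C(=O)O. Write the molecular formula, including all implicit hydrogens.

C8H7BrN2O3

Walk through each heavy atom and fill implicit hydrogens from standard valence (C 4, N 3, O 2, S 2, halogen 1); for lowercase aromatic atoms, an aromatic c carries 1 H when it has two neighbours and 0 H with three, and aromatic n carries 0 H:
  atom 1: C, bond orders sum to 1 (valence 4) → 3 H
  atom 2: aromatic c, 3 neighbours → 0 H
  atom 3: aromatic c, 3 neighbours → 0 H
  atom 4: C, bond orders sum to 4 (valence 4) → 0 H
  atom 5: O, bond orders sum to 2 (valence 2) → 0 H
  atom 6: N, bond orders sum to 1 (valence 3) → 2 H
  atom 7: aromatic n, 2 neighbours → 0 H
  atom 8: aromatic c, 3 neighbours → 0 H
  atom 9: aromatic c, 2 neighbours → 1 H
  atom 10: aromatic c, 3 neighbours → 0 H
  atom 11: Br (halogen, monovalent) → 0 H
  atom 12: C, bond orders sum to 4 (valence 4) → 0 H
  atom 13: O, bond orders sum to 2 (valence 2) → 0 H
  atom 14: O, bond orders sum to 1 (valence 2) → 1 H
Totals → C:8, H:7, Br:1, N:2, O:3.
In Hill order: C8H7BrN2O3.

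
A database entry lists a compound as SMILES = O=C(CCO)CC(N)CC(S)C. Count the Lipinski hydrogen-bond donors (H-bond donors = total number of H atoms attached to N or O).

Donors: find every N or O and count the H atoms it carries.
  atom 1 (O): bond orders sum to 2 → 0 H
  atom 5 (O): bond orders sum to 1 → 1 H
  atom 8 (N): bond orders sum to 1 → 2 H
Lipinski HBD = 3.

3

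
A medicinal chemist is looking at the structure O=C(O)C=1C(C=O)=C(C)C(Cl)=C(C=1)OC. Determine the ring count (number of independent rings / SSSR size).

1

In SMILES, each pair of matching ring-closure digits denotes one ring-closing bond; the number of such bonds equals the number of independent rings.
Ring-closure bonds here: 1.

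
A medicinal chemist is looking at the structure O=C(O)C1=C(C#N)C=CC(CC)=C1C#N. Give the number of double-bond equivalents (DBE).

9

Molecular formula: C11H8N2O2.
DoU = (2C + 2 + N − H − X) / 2, where X is the halogen count and O/S are ignored.
    = (2·11 + 2 + 2 − 8 − 0) / 2 = 18 / 2 = 9.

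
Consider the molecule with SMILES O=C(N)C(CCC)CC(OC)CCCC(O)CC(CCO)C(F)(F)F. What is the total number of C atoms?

17

Count every carbon token in the SMILES (each C, including those in ring-closure positions and inside branches).
Carbon count: 17.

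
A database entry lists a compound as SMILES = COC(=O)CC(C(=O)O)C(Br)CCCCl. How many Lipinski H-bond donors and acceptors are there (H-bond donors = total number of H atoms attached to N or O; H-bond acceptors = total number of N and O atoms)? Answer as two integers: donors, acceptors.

1, 4

Donors: find every N or O and count the H atoms it carries.
  atom 2 (O): bond orders sum to 2 → 0 H
  atom 4 (O): bond orders sum to 2 → 0 H
  atom 8 (O): bond orders sum to 2 → 0 H
  atom 9 (O): bond orders sum to 1 → 1 H
Lipinski HBD = 1.
Acceptors: N atoms = 0, O atoms = 4 → HBA = 4.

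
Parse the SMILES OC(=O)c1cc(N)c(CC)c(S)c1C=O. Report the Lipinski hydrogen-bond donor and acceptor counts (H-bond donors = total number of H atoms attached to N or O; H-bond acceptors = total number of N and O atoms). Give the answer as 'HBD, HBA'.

3, 4

Donors: find every N or O and count the H atoms it carries.
  atom 1 (O): bond orders sum to 1 → 1 H
  atom 3 (O): bond orders sum to 2 → 0 H
  atom 7 (N): bond orders sum to 1 → 2 H
  atom 15 (O): bond orders sum to 2 → 0 H
Lipinski HBD = 3.
Acceptors: N atoms = 1, O atoms = 3 → HBA = 4.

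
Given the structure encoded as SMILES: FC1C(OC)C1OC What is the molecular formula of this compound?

Walk through each heavy atom and fill implicit hydrogens from standard valence (C 4, N 3, O 2, S 2, halogen 1):
  atom 1: F (halogen, monovalent) → 0 H
  atom 2: C, bond orders sum to 3 (valence 4) → 1 H
  atom 3: C, bond orders sum to 3 (valence 4) → 1 H
  atom 4: O, bond orders sum to 2 (valence 2) → 0 H
  atom 5: C, bond orders sum to 1 (valence 4) → 3 H
  atom 6: C, bond orders sum to 3 (valence 4) → 1 H
  atom 7: O, bond orders sum to 2 (valence 2) → 0 H
  atom 8: C, bond orders sum to 1 (valence 4) → 3 H
Totals → C:5, H:9, F:1, O:2.
In Hill order: C5H9FO2.

C5H9FO2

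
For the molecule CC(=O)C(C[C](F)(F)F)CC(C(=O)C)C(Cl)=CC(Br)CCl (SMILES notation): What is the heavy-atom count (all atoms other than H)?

21

Every atom symbol written in the SMILES (organic subset) is one heavy atom; implicit H are not written.
Heavy atoms by element → Br:1, C:13, Cl:2, F:3, O:2.
Total: 21.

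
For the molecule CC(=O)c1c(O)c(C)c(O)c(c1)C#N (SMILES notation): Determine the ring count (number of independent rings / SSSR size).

In SMILES, each pair of matching ring-closure digits denotes one ring-closing bond; the number of such bonds equals the number of independent rings.
Ring-closure bonds here: 1.

1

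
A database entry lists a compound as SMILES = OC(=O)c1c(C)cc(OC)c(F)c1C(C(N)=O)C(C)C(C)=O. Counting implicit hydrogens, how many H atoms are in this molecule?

18

Walk through each heavy atom and fill implicit hydrogens from standard valence (C 4, N 3, O 2, S 2, halogen 1); for lowercase aromatic atoms, an aromatic c carries 1 H when it has two neighbours and 0 H with three, and aromatic n carries 0 H:
  atom 1: O, bond orders sum to 1 (valence 2) → 1 H
  atom 2: C, bond orders sum to 4 (valence 4) → 0 H
  atom 3: O, bond orders sum to 2 (valence 2) → 0 H
  atom 4: aromatic c, 3 neighbours → 0 H
  atom 5: aromatic c, 3 neighbours → 0 H
  atom 6: C, bond orders sum to 1 (valence 4) → 3 H
  atom 7: aromatic c, 2 neighbours → 1 H
  atom 8: aromatic c, 3 neighbours → 0 H
  atom 9: O, bond orders sum to 2 (valence 2) → 0 H
  atom 10: C, bond orders sum to 1 (valence 4) → 3 H
  atom 11: aromatic c, 3 neighbours → 0 H
  atom 12: F (halogen, monovalent) → 0 H
  atom 13: aromatic c, 3 neighbours → 0 H
  atom 14: C, bond orders sum to 3 (valence 4) → 1 H
  atom 15: C, bond orders sum to 4 (valence 4) → 0 H
  atom 16: N, bond orders sum to 1 (valence 3) → 2 H
  atom 17: O, bond orders sum to 2 (valence 2) → 0 H
  atom 18: C, bond orders sum to 3 (valence 4) → 1 H
  atom 19: C, bond orders sum to 1 (valence 4) → 3 H
  atom 20: C, bond orders sum to 4 (valence 4) → 0 H
  atom 21: C, bond orders sum to 1 (valence 4) → 3 H
  atom 22: O, bond orders sum to 2 (valence 2) → 0 H
Total hydrogens: 18.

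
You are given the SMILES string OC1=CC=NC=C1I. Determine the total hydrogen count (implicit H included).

4

Walk through each heavy atom and fill implicit hydrogens from standard valence (C 4, N 3, O 2, S 2, halogen 1):
  atom 1: O, bond orders sum to 1 (valence 2) → 1 H
  atom 2: C, bond orders sum to 4 (valence 4) → 0 H
  atom 3: C, bond orders sum to 3 (valence 4) → 1 H
  atom 4: C, bond orders sum to 3 (valence 4) → 1 H
  atom 5: N, bond orders sum to 3 (valence 3) → 0 H
  atom 6: C, bond orders sum to 3 (valence 4) → 1 H
  atom 7: C, bond orders sum to 4 (valence 4) → 0 H
  atom 8: I (halogen, monovalent) → 0 H
Total hydrogens: 4.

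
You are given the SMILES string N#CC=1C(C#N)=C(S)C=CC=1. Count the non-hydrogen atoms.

Every atom symbol written in the SMILES (organic subset) is one heavy atom; implicit H are not written.
Heavy atoms by element → C:8, N:2, S:1.
Total: 11.

11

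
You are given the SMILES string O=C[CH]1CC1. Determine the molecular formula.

Walk through each heavy atom and fill implicit hydrogens from standard valence (C 4, N 3, O 2, S 2, halogen 1):
  atom 1: O, bond orders sum to 2 (valence 2) → 0 H
  atom 2: C, bond orders sum to 3 (valence 4) → 1 H
  atom 3: C with explicit H count 1
  atom 4: C, bond orders sum to 2 (valence 4) → 2 H
  atom 5: C, bond orders sum to 2 (valence 4) → 2 H
Totals → C:4, H:6, O:1.
In Hill order: C4H6O.

C4H6O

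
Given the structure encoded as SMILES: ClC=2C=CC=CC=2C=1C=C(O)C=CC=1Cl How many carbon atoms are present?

Count every carbon token in the SMILES (each C, including those in ring-closure positions and inside branches).
Carbon count: 12.

12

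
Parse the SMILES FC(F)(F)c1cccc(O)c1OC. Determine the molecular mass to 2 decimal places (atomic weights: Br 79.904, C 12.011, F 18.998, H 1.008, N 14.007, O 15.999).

192.14 g/mol

First, the molecular formula is C8H7F3O2 (counting implicit H from valence).
  C: 8 × 12.011 = 96.088
  F: 3 × 18.998 = 56.994
  H: 7 × 1.008 = 7.056
  O: 2 × 15.999 = 31.998
Sum: 8×12.011 + 3×18.998 + 7×1.008 + 2×15.999 = 192.136 → 192.14 g/mol.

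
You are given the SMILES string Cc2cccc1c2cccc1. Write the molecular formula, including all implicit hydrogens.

C11H10

Walk through each heavy atom and fill implicit hydrogens from standard valence (C 4, N 3, O 2, S 2, halogen 1); for lowercase aromatic atoms, an aromatic c carries 1 H when it has two neighbours and 0 H with three, and aromatic n carries 0 H:
  atom 1: C, bond orders sum to 1 (valence 4) → 3 H
  atom 2: aromatic c, 3 neighbours → 0 H
  atom 3: aromatic c, 2 neighbours → 1 H
  atom 4: aromatic c, 2 neighbours → 1 H
  atom 5: aromatic c, 2 neighbours → 1 H
  atom 6: aromatic c, 3 neighbours → 0 H
  atom 7: aromatic c, 3 neighbours → 0 H
  atom 8: aromatic c, 2 neighbours → 1 H
  atom 9: aromatic c, 2 neighbours → 1 H
  atom 10: aromatic c, 2 neighbours → 1 H
  atom 11: aromatic c, 2 neighbours → 1 H
Totals → C:11, H:10.
In Hill order: C11H10.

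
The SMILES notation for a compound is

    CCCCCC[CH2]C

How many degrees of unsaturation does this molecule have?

0

Molecular formula: C8H18.
DoU = (2C + 2 + N − H − X) / 2, where X is the halogen count and O/S are ignored.
    = (2·8 + 2 + 0 − 18 − 0) / 2 = 0 / 2 = 0.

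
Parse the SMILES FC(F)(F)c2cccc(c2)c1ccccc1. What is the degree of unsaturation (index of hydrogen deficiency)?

8

Molecular formula: C13H9F3.
DoU = (2C + 2 + N − H − X) / 2, where X is the halogen count and O/S are ignored.
    = (2·13 + 2 + 0 − 9 − 3) / 2 = 16 / 2 = 8.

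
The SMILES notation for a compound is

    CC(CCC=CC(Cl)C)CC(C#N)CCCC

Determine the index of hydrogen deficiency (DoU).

Molecular formula: C15H26ClN.
DoU = (2C + 2 + N − H − X) / 2, where X is the halogen count and O/S are ignored.
    = (2·15 + 2 + 1 − 26 − 1) / 2 = 6 / 2 = 3.

3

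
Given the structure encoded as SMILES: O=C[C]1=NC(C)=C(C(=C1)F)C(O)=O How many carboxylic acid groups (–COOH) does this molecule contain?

The carboxylic acid motif appears at heavy-atom position 11 in the SMILES.
Other groups present: 1 aldehyde.
Carboxylic acid count: 1.

1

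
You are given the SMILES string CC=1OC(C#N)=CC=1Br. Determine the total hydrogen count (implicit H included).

4

Walk through each heavy atom and fill implicit hydrogens from standard valence (C 4, N 3, O 2, S 2, halogen 1):
  atom 1: C, bond orders sum to 1 (valence 4) → 3 H
  atom 2: C, bond orders sum to 4 (valence 4) → 0 H
  atom 3: O, bond orders sum to 2 (valence 2) → 0 H
  atom 4: C, bond orders sum to 4 (valence 4) → 0 H
  atom 5: C, bond orders sum to 4 (valence 4) → 0 H
  atom 6: N, bond orders sum to 3 (valence 3) → 0 H
  atom 7: C, bond orders sum to 3 (valence 4) → 1 H
  atom 8: C, bond orders sum to 4 (valence 4) → 0 H
  atom 9: Br (halogen, monovalent) → 0 H
Total hydrogens: 4.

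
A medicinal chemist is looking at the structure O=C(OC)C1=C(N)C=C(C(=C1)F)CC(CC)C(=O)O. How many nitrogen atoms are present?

Scan the SMILES for N atoms (remember two-letter symbols like Cl and Br are single atoms).
Nitrogen count: 1.

1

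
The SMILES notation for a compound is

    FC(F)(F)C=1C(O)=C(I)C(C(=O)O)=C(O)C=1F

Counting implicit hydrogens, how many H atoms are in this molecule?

3

Walk through each heavy atom and fill implicit hydrogens from standard valence (C 4, N 3, O 2, S 2, halogen 1):
  atom 1: F (halogen, monovalent) → 0 H
  atom 2: C, bond orders sum to 4 (valence 4) → 0 H
  atom 3: F (halogen, monovalent) → 0 H
  atom 4: F (halogen, monovalent) → 0 H
  atom 5: C, bond orders sum to 4 (valence 4) → 0 H
  atom 6: C, bond orders sum to 4 (valence 4) → 0 H
  atom 7: O, bond orders sum to 1 (valence 2) → 1 H
  atom 8: C, bond orders sum to 4 (valence 4) → 0 H
  atom 9: I (halogen, monovalent) → 0 H
  atom 10: C, bond orders sum to 4 (valence 4) → 0 H
  atom 11: C, bond orders sum to 4 (valence 4) → 0 H
  atom 12: O, bond orders sum to 2 (valence 2) → 0 H
  atom 13: O, bond orders sum to 1 (valence 2) → 1 H
  atom 14: C, bond orders sum to 4 (valence 4) → 0 H
  atom 15: O, bond orders sum to 1 (valence 2) → 1 H
  atom 16: C, bond orders sum to 4 (valence 4) → 0 H
  atom 17: F (halogen, monovalent) → 0 H
Total hydrogens: 3.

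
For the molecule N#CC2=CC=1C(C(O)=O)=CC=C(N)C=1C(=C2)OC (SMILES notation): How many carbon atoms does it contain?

Count every carbon token in the SMILES (each C, including those in ring-closure positions and inside branches).
Carbon count: 13.

13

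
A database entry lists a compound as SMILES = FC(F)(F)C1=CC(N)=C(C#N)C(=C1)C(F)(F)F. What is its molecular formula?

Walk through each heavy atom and fill implicit hydrogens from standard valence (C 4, N 3, O 2, S 2, halogen 1):
  atom 1: F (halogen, monovalent) → 0 H
  atom 2: C, bond orders sum to 4 (valence 4) → 0 H
  atom 3: F (halogen, monovalent) → 0 H
  atom 4: F (halogen, monovalent) → 0 H
  atom 5: C, bond orders sum to 4 (valence 4) → 0 H
  atom 6: C, bond orders sum to 3 (valence 4) → 1 H
  atom 7: C, bond orders sum to 4 (valence 4) → 0 H
  atom 8: N, bond orders sum to 1 (valence 3) → 2 H
  atom 9: C, bond orders sum to 4 (valence 4) → 0 H
  atom 10: C, bond orders sum to 4 (valence 4) → 0 H
  atom 11: N, bond orders sum to 3 (valence 3) → 0 H
  atom 12: C, bond orders sum to 4 (valence 4) → 0 H
  atom 13: C, bond orders sum to 3 (valence 4) → 1 H
  atom 14: C, bond orders sum to 4 (valence 4) → 0 H
  atom 15: F (halogen, monovalent) → 0 H
  atom 16: F (halogen, monovalent) → 0 H
  atom 17: F (halogen, monovalent) → 0 H
Totals → C:9, H:4, F:6, N:2.

C9H4F6N2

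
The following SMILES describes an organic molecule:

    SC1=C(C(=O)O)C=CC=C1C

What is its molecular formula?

Walk through each heavy atom and fill implicit hydrogens from standard valence (C 4, N 3, O 2, S 2, halogen 1):
  atom 1: S, bond orders sum to 1 (valence 2) → 1 H
  atom 2: C, bond orders sum to 4 (valence 4) → 0 H
  atom 3: C, bond orders sum to 4 (valence 4) → 0 H
  atom 4: C, bond orders sum to 4 (valence 4) → 0 H
  atom 5: O, bond orders sum to 2 (valence 2) → 0 H
  atom 6: O, bond orders sum to 1 (valence 2) → 1 H
  atom 7: C, bond orders sum to 3 (valence 4) → 1 H
  atom 8: C, bond orders sum to 3 (valence 4) → 1 H
  atom 9: C, bond orders sum to 3 (valence 4) → 1 H
  atom 10: C, bond orders sum to 4 (valence 4) → 0 H
  atom 11: C, bond orders sum to 1 (valence 4) → 3 H
Totals → C:8, H:8, O:2, S:1.

C8H8O2S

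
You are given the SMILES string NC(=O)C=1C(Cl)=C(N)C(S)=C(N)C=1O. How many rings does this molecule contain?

In SMILES, each pair of matching ring-closure digits denotes one ring-closing bond; the number of such bonds equals the number of independent rings.
Ring-closure bonds here: 1.

1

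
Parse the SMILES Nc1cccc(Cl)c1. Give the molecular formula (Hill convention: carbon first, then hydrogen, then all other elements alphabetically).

Walk through each heavy atom and fill implicit hydrogens from standard valence (C 4, N 3, O 2, S 2, halogen 1); for lowercase aromatic atoms, an aromatic c carries 1 H when it has two neighbours and 0 H with three, and aromatic n carries 0 H:
  atom 1: N, bond orders sum to 1 (valence 3) → 2 H
  atom 2: aromatic c, 3 neighbours → 0 H
  atom 3: aromatic c, 2 neighbours → 1 H
  atom 4: aromatic c, 2 neighbours → 1 H
  atom 5: aromatic c, 2 neighbours → 1 H
  atom 6: aromatic c, 3 neighbours → 0 H
  atom 7: Cl (halogen, monovalent) → 0 H
  atom 8: aromatic c, 2 neighbours → 1 H
Totals → C:6, H:6, Cl:1, N:1.
In Hill order: C6H6ClN.

C6H6ClN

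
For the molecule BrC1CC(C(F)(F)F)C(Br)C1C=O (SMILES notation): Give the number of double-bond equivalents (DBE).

Molecular formula: C7H7Br2F3O.
DoU = (2C + 2 + N − H − X) / 2, where X is the halogen count and O/S are ignored.
    = (2·7 + 2 + 0 − 7 − 5) / 2 = 4 / 2 = 2.

2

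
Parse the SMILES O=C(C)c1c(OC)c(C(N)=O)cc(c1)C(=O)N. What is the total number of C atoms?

Count every carbon token in the SMILES (each C, including those in ring-closure positions and inside branches).
Carbon count: 11.

11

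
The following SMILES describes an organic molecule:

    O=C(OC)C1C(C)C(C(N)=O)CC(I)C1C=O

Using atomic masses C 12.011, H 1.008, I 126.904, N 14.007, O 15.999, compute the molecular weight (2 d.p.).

353.16 g/mol

First, the molecular formula is C11H16INO4 (counting implicit H from valence).
  C: 11 × 12.011 = 132.121
  H: 16 × 1.008 = 16.128
  I: 1 × 126.904 = 126.904
  N: 1 × 14.007 = 14.007
  O: 4 × 15.999 = 63.996
Sum: 11×12.011 + 16×1.008 + 1×126.904 + 1×14.007 + 4×15.999 = 353.156 → 353.16 g/mol.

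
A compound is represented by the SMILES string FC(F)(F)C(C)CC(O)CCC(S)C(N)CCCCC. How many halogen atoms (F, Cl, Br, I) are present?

Halogen atoms appear at heavy-atom positions 1, 3, 4 (3×F).
Other groups present: 1 hydroxyl, 1 primary amine, 1 thiol.
Halogen count: 3.

3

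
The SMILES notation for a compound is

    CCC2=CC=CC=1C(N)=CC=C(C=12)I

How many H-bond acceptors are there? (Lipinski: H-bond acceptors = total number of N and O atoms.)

1

N atoms: 1; O atoms: 0.
Lipinski HBA = 1 + 0 = 1.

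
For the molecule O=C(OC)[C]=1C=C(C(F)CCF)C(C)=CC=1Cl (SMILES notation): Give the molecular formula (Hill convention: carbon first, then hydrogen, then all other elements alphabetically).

Walk through each heavy atom and fill implicit hydrogens from standard valence (C 4, N 3, O 2, S 2, halogen 1):
  atom 1: O, bond orders sum to 2 (valence 2) → 0 H
  atom 2: C, bond orders sum to 4 (valence 4) → 0 H
  atom 3: O, bond orders sum to 2 (valence 2) → 0 H
  atom 4: C, bond orders sum to 1 (valence 4) → 3 H
  atom 5: C with explicit H count 0
  atom 6: C, bond orders sum to 3 (valence 4) → 1 H
  atom 7: C, bond orders sum to 4 (valence 4) → 0 H
  atom 8: C, bond orders sum to 3 (valence 4) → 1 H
  atom 9: F (halogen, monovalent) → 0 H
  atom 10: C, bond orders sum to 2 (valence 4) → 2 H
  atom 11: C, bond orders sum to 2 (valence 4) → 2 H
  atom 12: F (halogen, monovalent) → 0 H
  atom 13: C, bond orders sum to 4 (valence 4) → 0 H
  atom 14: C, bond orders sum to 1 (valence 4) → 3 H
  atom 15: C, bond orders sum to 3 (valence 4) → 1 H
  atom 16: C, bond orders sum to 4 (valence 4) → 0 H
  atom 17: Cl (halogen, monovalent) → 0 H
Totals → C:12, H:13, Cl:1, F:2, O:2.

C12H13ClF2O2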